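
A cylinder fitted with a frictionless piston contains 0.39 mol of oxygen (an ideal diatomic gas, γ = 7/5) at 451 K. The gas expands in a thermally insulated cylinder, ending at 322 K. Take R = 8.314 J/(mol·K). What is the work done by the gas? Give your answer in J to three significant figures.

Adiabatic ⇒ Q = 0, so W_by = −ΔU = nCᵥ(T₁ − T₂).
Cᵥ = 5R/2 = 20.79 J/(mol·K).
W = (0.39)(20.79)(451 − 322) = 1046 J.

W ≈ 1050 J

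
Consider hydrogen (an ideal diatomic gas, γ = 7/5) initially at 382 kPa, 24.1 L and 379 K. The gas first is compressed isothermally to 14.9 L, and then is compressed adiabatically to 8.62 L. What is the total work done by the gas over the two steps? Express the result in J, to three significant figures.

Step 1 (isothermal): W = P₁V₁ ln(V₂/V₁) = (9206) ln(14.9/24.1) = -4427 J.
After step 1: P = 617.9 kPa, V = 14.9 L, T = 379 K.
Step 2 (adiabatic): W = (P₁V₁ − P₂V₂)/(γ−1) = (9206 − 11459)/0.4 = -5632 J.
W_total = -4427 − 5632 = -10059 J.

W_total ≈ -10100 J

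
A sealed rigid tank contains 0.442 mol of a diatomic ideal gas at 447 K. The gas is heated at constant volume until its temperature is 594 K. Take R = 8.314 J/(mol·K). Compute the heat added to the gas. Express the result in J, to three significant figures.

Constant volume ⇒ W = 0, so Q = ΔU = nCᵥΔT with Cᵥ = 5R/2 = 20.79 J/(mol·K).
ΔU = (0.442)(20.79)(594 − 447) = 1350 J.

Q ≈ 1350 J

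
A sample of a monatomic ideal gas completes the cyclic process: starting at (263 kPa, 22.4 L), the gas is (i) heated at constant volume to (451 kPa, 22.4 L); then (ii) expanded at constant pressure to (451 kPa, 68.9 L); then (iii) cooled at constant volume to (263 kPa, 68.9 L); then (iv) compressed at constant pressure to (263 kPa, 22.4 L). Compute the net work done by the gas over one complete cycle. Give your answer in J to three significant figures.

W_net ≈ 8740 J

Constant-volume legs do no work.
W(ii) = (451)(68.9 − 22.4) = 20972 J; W(iv) = (263)(22.4 − 68.9) = -12230 J.
W_net = 20972 − 12230 = 8742 J (the clockwise enclosed area).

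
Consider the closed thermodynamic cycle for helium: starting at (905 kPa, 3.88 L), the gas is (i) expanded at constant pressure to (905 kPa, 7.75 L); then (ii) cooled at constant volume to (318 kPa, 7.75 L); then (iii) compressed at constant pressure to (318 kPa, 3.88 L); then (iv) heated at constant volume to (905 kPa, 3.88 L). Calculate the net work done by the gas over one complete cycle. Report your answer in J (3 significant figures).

W_net ≈ 2270 J

Constant-volume legs do no work.
W(i) = (905)(7.75 − 3.88) = 3502 J; W(iii) = (318)(3.88 − 7.75) = -1231 J.
W_net = 3502 − 1231 = 2272 J (the clockwise enclosed area).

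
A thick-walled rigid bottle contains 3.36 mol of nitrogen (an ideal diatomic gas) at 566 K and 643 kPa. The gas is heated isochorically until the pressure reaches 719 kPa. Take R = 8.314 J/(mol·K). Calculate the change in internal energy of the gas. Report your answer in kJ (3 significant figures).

ΔU ≈ 4.67 kJ

Constant volume ⇒ W = 0, so Q = ΔU = nCᵥΔT with Cᵥ = 5R/2 = 20.79 J/(mol·K).
At constant V, T₂/T₁ = P₂/P₁ ⇒ ΔT = T₁(P₂/P₁ − 1) = 566·(719/643 − 1) = 66.9 K.
ΔU = (3.36)(20.79)(66.9) = 4672 J.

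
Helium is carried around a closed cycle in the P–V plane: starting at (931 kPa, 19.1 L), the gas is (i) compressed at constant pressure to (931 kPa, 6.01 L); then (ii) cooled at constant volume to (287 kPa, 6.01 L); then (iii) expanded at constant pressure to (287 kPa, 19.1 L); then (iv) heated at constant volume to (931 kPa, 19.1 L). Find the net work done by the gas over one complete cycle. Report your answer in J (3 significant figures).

Constant-volume legs do no work.
W(i) = (931)(6.01 − 19.1) = -12187 J; W(iii) = (287)(19.1 − 6.01) = 3757 J.
W_net = -12187 + 3757 = -8430 J (the counter-clockwise enclosed area).

W_net ≈ -8430 J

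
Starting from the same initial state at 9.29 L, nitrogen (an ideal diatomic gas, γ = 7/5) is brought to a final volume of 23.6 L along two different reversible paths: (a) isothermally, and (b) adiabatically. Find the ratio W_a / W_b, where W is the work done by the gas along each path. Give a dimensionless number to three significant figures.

Path (a) isothermal: W = P₁V₁ ln(V₂/V₁) → W_a/(P₁V₁) = 0.9323.
Path (b) adiabatic: W = P₁V₁(1 − (V₁/V₂)^(γ−1))/(γ−1) → W_b/(P₁V₁) = 0.7782.
W_a / W_b = 0.9323 / 0.7782 = 1.198.

W_a / W_b ≈ 1.20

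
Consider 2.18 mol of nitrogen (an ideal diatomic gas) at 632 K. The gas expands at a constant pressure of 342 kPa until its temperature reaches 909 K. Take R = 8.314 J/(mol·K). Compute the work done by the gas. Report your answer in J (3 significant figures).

Isobaric: W = P ΔV = nR ΔT.
W = (2.18)(8.314)(909 − 632) = 5020 J.

W ≈ 5020 J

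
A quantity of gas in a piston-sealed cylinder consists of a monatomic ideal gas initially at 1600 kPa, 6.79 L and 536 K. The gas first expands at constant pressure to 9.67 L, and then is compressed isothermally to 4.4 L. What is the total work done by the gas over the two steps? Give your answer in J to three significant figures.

Step 1 (isobaric): W = PΔV = (1600 kPa)(9.67 − 6.79 L) = 4608 J.
After step 1: P = 1600 kPa, V = 9.67 L, T = 763.3 K.
Step 2 (isothermal): W = P₁V₁ ln(V₂/V₁) = (15472) ln(4.4/9.67) = -12183 J.
W_total = 4608 − 12183 = -7575 J.

W_total ≈ -7580 J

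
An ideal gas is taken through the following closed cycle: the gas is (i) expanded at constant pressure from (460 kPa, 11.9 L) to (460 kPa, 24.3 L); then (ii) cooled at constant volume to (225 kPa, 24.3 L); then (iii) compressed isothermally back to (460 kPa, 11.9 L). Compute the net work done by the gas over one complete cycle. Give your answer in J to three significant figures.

W_net ≈ 1800 J

Leg (i): W = PΔV = (460)(24.3 − 11.9) = 5704 J.
Leg (ii): W = 0.
Leg (iii): W = PᵢVᵢ ln(V_f/Vᵢ) = (5468) ln(11.9/24.3) = -3903 J.
W_net = 5704 − 3903 = 1801 J.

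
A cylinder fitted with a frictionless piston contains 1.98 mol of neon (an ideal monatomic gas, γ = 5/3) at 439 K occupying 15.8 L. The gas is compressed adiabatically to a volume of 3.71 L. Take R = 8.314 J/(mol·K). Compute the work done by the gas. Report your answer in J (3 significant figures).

W ≈ -17600 J

Adiabatic: TV^(γ−1) = const with γ = 5/3.
T₂ = T₁ (V₁/V₂)^(γ−1) = 439 × (15.8/3.71)^0.667 = 439 × 2.627 = 1153 K.
W_by = nCᵥ(T₁ − T₂) = (1.98)(12.47)(439 − 1153) = -17641 J.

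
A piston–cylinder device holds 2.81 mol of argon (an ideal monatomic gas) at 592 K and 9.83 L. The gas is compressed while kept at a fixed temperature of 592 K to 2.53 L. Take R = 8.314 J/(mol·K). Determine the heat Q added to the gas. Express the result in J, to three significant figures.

Isothermal ⇒ ΔU = 0, so Q = W = nRT ln(V₂/V₁).
Q = (2.81)(8.314)(592) ln(2.53/9.83) = 13831 × -1.357 = -18771 J.

Q ≈ -18800 J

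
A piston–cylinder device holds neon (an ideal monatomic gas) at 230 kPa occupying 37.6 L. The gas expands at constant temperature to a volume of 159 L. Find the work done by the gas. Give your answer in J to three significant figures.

W ≈ 12500 J

Isothermal: W = nRT ln(V₂/V₁) = P₁V₁ ln(V₂/V₁).
P₁V₁ = (230 kPa)(37.6 L) = 8648 J.
W = 8648 × ln(159/37.6) = 8648 × 1.442
W_by_gas = 12470 J.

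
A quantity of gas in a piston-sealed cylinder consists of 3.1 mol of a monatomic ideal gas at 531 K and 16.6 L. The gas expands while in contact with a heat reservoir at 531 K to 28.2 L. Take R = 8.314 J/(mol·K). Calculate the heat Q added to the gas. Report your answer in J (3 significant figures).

Q ≈ 7250 J

Isothermal ⇒ ΔU = 0, so Q = W = nRT ln(V₂/V₁).
Q = (3.1)(8.314)(531) ln(28.2/16.6) = 13686 × 0.5299 = 7252 J.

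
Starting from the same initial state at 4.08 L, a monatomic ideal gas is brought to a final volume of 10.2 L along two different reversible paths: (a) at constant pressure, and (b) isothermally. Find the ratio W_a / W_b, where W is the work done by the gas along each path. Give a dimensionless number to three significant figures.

Path (a) isobaric: W = P₁(V₂ − V₁) → W_a/(P₁V₁) = 1.5.
Path (b) isothermal: W = P₁V₁ ln(V₂/V₁) → W_b/(P₁V₁) = 0.9163.
W_a / W_b = 1.5 / 0.9163 = 1.637.

W_a / W_b ≈ 1.64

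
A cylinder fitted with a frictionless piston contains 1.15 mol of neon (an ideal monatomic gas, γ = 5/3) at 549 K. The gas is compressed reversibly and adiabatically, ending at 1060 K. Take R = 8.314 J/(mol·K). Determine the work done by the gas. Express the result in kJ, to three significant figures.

W ≈ -7.33 kJ

Adiabatic ⇒ Q = 0, so W_by = −ΔU = nCᵥ(T₁ − T₂).
Cᵥ = 3R/2 = 12.47 J/(mol·K).
W = (1.15)(12.47)(549 − 1060) = -7329 J.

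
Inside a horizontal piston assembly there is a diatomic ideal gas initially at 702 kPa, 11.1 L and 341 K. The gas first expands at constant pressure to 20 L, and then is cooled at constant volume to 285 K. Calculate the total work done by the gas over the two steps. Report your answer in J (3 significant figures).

W_total ≈ 6250 J

Step 1 (isobaric): W = PΔV = (702 kPa)(20 − 11.1 L) = 6248 J.
Step 2 (isochoric): W = 0 (constant volume).
W_total = 6248 + 0 = 6248 J.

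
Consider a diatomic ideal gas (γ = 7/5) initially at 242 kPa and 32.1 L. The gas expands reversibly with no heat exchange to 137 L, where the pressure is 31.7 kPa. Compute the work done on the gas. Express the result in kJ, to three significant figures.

W ≈ -8.56 kJ

Adiabatic: W = (P₁V₁ − P₂V₂)/(γ − 1) with γ = 7/5.
P₁V₁ = 7768 J, P₂V₂ = 4343 J.
W = (7768 − 4343) / 0.4 = 8563 J.
Work on gas = −W_by = -8563 J.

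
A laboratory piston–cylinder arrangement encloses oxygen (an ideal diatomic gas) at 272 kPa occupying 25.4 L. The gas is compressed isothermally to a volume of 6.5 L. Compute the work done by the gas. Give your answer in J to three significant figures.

Isothermal: W = nRT ln(V₂/V₁) = P₁V₁ ln(V₂/V₁).
P₁V₁ = (272 kPa)(25.4 L) = 6909 J.
W = 6909 × ln(6.5/25.4) = 6909 × -1.363
W_by_gas = -9416 J.

W ≈ -9420 J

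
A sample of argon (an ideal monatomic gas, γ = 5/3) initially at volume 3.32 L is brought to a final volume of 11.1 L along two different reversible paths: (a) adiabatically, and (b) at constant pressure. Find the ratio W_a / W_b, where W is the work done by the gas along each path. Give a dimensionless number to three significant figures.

W_a / W_b ≈ 0.354

Path (a) adiabatic: W = P₁V₁(1 − (V₁/V₂)^(γ−1))/(γ−1) → W_a/(P₁V₁) = 0.8291.
Path (b) isobaric: W = P₁(V₂ − V₁) → W_b/(P₁V₁) = 2.343.
W_a / W_b = 0.8291 / 2.343 = 0.3538.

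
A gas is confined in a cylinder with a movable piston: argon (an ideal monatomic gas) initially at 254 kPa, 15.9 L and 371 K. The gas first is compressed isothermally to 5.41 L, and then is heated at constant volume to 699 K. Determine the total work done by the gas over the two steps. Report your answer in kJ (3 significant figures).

W_total ≈ -4.35 kJ

Step 1 (isothermal): W = P₁V₁ ln(V₂/V₁) = (4039) ln(5.41/15.9) = -4354 J.
Step 2 (isochoric): W = 0 (constant volume).
W_total = -4354 + 0 = -4354 J.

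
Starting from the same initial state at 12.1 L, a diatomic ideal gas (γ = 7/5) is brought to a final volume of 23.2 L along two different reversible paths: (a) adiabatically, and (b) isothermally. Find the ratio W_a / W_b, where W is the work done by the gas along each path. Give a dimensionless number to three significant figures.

Path (a) adiabatic: W = P₁V₁(1 − (V₁/V₂)^(γ−1))/(γ−1) → W_a/(P₁V₁) = 0.5731.
Path (b) isothermal: W = P₁V₁ ln(V₂/V₁) → W_b/(P₁V₁) = 0.6509.
W_a / W_b = 0.5731 / 0.6509 = 0.8804.

W_a / W_b ≈ 0.880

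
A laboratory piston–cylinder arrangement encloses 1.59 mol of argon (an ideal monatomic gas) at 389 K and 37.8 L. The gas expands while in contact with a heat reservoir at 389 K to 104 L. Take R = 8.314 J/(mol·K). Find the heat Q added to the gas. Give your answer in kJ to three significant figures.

Isothermal ⇒ ΔU = 0, so Q = W = nRT ln(V₂/V₁).
Q = (1.59)(8.314)(389) ln(104/37.8) = 5142 × 1.012 = 5204 J.

Q ≈ 5.20 kJ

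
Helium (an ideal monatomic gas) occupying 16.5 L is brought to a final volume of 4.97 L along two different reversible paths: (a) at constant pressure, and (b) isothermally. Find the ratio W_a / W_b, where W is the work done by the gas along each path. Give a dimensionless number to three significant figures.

Path (a) isobaric: W = P₁(V₂ − V₁) → W_a/(P₁V₁) = -0.6988.
Path (b) isothermal: W = P₁V₁ ln(V₂/V₁) → W_b/(P₁V₁) = -1.2.
W_a / W_b = -0.6988 / -1.2 = 0.5824.

W_a / W_b ≈ 0.582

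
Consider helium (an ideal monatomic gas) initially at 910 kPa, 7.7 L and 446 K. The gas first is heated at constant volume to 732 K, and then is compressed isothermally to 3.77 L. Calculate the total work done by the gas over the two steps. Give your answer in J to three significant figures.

Step 1 (isochoric): W = 0 (constant volume).
After step 1: P = 1494 kPa (V unchanged).
Step 2 (isothermal): W = P₁V₁ ln(V₂/V₁) = (11500) ln(3.77/7.7) = -8213 J.
W_total = 0 − 8213 = -8213 J.

W_total ≈ -8210 J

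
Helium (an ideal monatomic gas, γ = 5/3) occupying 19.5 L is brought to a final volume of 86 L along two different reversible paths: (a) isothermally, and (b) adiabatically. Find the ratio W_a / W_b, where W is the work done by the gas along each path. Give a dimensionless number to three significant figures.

Path (a) isothermal: W = P₁V₁ ln(V₂/V₁) → W_a/(P₁V₁) = 1.484.
Path (b) adiabatic: W = P₁V₁(1 − (V₁/V₂)^(γ−1))/(γ−1) → W_b/(P₁V₁) = 0.9422.
W_a / W_b = 1.484 / 0.9422 = 1.575.

W_a / W_b ≈ 1.57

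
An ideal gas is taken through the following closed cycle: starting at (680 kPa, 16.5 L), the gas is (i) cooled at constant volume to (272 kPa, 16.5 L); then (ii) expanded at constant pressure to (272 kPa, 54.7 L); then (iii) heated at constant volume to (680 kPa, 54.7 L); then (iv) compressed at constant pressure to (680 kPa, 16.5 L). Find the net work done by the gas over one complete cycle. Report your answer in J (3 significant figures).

Constant-volume legs do no work.
W(ii) = (272)(54.7 − 16.5) = 10390 J; W(iv) = (680)(16.5 − 54.7) = -25976 J.
W_net = 10390 − 25976 = -15586 J (the counter-clockwise enclosed area).

W_net ≈ -15600 J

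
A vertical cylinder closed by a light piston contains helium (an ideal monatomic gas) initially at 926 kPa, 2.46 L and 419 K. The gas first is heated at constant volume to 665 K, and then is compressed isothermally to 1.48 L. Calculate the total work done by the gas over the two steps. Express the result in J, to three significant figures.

Step 1 (isochoric): W = 0 (constant volume).
After step 1: P = 1470 kPa (V unchanged).
Step 2 (isothermal): W = P₁V₁ ln(V₂/V₁) = (3615) ln(1.48/2.46) = -1837 J.
W_total = 0 − 1837 = -1837 J.

W_total ≈ -1840 J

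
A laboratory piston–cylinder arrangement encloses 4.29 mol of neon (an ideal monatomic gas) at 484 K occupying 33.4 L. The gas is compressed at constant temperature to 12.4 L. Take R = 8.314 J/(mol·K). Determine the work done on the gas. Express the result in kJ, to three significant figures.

Isothermal: W = nRT ln(V₂/V₁).
W = (4.29)(8.314)(484) × ln(12.4/33.4)
  = 17263 × -0.9909
W_by_gas = -17105 J; work on gas = −W_by = 17105 J.

W ≈ 17.1 kJ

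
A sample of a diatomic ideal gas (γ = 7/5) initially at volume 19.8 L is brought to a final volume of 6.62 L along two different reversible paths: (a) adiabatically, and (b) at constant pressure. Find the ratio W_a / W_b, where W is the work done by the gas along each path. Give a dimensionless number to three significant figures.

Path (a) adiabatic: W = P₁V₁(1 − (V₁/V₂)^(γ−1))/(γ−1) → W_a/(P₁V₁) = -1.375.
Path (b) isobaric: W = P₁(V₂ − V₁) → W_b/(P₁V₁) = -0.6657.
W_a / W_b = -1.375 / -0.6657 = 2.066.

W_a / W_b ≈ 2.07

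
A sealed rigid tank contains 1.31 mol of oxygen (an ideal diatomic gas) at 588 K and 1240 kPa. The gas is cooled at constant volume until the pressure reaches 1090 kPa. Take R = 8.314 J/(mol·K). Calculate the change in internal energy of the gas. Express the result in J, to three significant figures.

ΔU ≈ -1940 J

Constant volume ⇒ W = 0, so Q = ΔU = nCᵥΔT with Cᵥ = 5R/2 = 20.79 J/(mol·K).
At constant V, T₂/T₁ = P₂/P₁ ⇒ ΔT = T₁(P₂/P₁ − 1) = 588·(1090/1240 − 1) = -71.13 K.
ΔU = (1.31)(20.79)(-71.13) = -1937 J.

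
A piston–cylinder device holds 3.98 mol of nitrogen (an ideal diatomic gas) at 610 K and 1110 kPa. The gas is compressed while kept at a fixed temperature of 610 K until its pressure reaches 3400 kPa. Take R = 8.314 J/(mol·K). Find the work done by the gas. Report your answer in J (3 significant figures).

Isothermal process: W = nRT ln(V₂/V₁) = nRT ln(P₁/P₂).
W = (3.98)(8.314)(610) × ln(1110/3400)
  = 20185 × ln(0.3265) = 20185 × -1.119
W_by_gas = -22595 J.

W ≈ -22600 J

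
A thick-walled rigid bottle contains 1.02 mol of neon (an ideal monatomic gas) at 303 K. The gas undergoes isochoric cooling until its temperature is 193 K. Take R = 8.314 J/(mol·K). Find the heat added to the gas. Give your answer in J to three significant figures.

Constant volume ⇒ W = 0, so Q = ΔU = nCᵥΔT with Cᵥ = 3R/2 = 12.47 J/(mol·K).
ΔU = (1.02)(12.47)(193 − 303) = -1399 J.

Q ≈ -1400 J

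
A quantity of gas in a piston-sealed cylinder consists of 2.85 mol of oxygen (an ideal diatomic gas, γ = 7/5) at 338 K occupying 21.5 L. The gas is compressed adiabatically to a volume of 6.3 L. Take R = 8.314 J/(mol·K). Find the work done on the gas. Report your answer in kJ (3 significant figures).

W ≈ 12.7 kJ

Adiabatic: TV^(γ−1) = const with γ = 7/5.
T₂ = T₁ (V₁/V₂)^(γ−1) = 338 × (21.5/6.3)^0.4 = 338 × 1.634 = 552.3 K.
W_by = nCᵥ(T₁ − T₂) = (2.85)(20.79)(338 − 552.3) = -12693 J.
Work on gas = −W_by = 12693 J.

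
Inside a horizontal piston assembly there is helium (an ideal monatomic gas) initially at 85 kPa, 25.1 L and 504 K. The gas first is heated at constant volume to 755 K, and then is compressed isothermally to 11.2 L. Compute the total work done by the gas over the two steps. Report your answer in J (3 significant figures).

Step 1 (isochoric): W = 0 (constant volume).
After step 1: P = 127.3 kPa (V unchanged).
Step 2 (isothermal): W = P₁V₁ ln(V₂/V₁) = (3196) ln(11.2/25.1) = -2579 J.
W_total = 0 − 2579 = -2579 J.

W_total ≈ -2580 J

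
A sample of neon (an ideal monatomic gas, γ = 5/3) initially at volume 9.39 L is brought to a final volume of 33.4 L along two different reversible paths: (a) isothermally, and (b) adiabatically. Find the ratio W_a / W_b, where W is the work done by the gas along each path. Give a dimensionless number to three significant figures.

Path (a) isothermal: W = P₁V₁ ln(V₂/V₁) → W_a/(P₁V₁) = 1.269.
Path (b) adiabatic: W = P₁V₁(1 − (V₁/V₂)^(γ−1))/(γ−1) → W_b/(P₁V₁) = 0.8563.
W_a / W_b = 1.269 / 0.8563 = 1.482.

W_a / W_b ≈ 1.48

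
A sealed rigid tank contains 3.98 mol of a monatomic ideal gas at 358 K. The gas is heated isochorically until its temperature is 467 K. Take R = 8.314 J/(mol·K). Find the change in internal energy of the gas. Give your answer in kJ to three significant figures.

ΔU ≈ 5.41 kJ

Constant volume ⇒ W = 0, so Q = ΔU = nCᵥΔT with Cᵥ = 3R/2 = 12.47 J/(mol·K).
ΔU = (3.98)(12.47)(467 − 358) = 5410 J.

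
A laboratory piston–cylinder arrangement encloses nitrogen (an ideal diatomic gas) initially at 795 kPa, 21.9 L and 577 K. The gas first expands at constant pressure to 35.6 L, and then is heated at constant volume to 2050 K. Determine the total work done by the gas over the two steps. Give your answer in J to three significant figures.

W_total ≈ 10900 J

Step 1 (isobaric): W = PΔV = (795 kPa)(35.6 − 21.9 L) = 10892 J.
Step 2 (isochoric): W = 0 (constant volume).
W_total = 10892 + 0 = 10892 J.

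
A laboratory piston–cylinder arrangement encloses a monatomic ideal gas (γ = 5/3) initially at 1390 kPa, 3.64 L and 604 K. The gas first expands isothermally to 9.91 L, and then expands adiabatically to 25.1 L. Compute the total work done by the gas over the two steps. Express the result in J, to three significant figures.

Step 1 (isothermal): W = P₁V₁ ln(V₂/V₁) = (5060) ln(9.91/3.64) = 5067 J.
After step 1: P = 510.6 kPa, V = 9.91 L, T = 604 K.
Step 2 (adiabatic): W = (P₁V₁ − P₂V₂)/(γ−1) = (5060 − 2723)/0.667 = 3505 J.
W_total = 5067 + 3505 = 8572 J.

W_total ≈ 8570 J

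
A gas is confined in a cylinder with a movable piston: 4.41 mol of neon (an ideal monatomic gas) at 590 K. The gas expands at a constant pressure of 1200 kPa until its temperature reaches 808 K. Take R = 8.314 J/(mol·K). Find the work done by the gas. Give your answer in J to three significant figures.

Isobaric: W = P ΔV = nR ΔT.
W = (4.41)(8.314)(808 − 590) = 7993 J.

W ≈ 7990 J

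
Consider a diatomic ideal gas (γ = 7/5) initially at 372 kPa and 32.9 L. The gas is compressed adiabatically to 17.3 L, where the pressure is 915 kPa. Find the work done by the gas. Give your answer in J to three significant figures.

W ≈ -8980 J

Adiabatic: W = (P₁V₁ − P₂V₂)/(γ − 1) with γ = 7/5.
P₁V₁ = 12239 J, P₂V₂ = 15830 J.
W = (12239 − 15830) / 0.4 = -8977 J.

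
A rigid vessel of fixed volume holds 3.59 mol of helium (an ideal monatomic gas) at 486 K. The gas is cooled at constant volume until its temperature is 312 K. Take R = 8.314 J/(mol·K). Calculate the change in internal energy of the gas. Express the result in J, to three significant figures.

Constant volume ⇒ W = 0, so Q = ΔU = nCᵥΔT with Cᵥ = 3R/2 = 12.47 J/(mol·K).
ΔU = (3.59)(12.47)(312 − 486) = -7790 J.

ΔU ≈ -7790 J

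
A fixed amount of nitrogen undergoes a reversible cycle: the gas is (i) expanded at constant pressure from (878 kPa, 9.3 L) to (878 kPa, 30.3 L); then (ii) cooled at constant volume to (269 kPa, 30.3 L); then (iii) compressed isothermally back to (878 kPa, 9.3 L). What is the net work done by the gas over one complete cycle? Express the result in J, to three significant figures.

Leg (i): W = PΔV = (878)(30.3 − 9.3) = 18438 J.
Leg (ii): W = 0.
Leg (iii): W = PᵢVᵢ ln(V_f/Vᵢ) = (8151) ln(9.3/30.3) = -9627 J.
W_net = 18438 − 9627 = 8811 J.

W_net ≈ 8810 J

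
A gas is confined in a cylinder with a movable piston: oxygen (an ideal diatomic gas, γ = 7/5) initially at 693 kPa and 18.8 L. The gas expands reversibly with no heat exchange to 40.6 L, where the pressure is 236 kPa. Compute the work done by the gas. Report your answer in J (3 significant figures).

W ≈ 8620 J

Adiabatic: W = (P₁V₁ − P₂V₂)/(γ − 1) with γ = 7/5.
P₁V₁ = 13028 J, P₂V₂ = 9582 J.
W = (13028 − 9582) / 0.4 = 8617 J.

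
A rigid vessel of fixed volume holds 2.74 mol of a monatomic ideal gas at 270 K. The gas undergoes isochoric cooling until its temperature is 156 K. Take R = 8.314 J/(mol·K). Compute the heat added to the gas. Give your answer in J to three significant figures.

Constant volume ⇒ W = 0, so Q = ΔU = nCᵥΔT with Cᵥ = 3R/2 = 12.47 J/(mol·K).
ΔU = (2.74)(12.47)(156 − 270) = -3895 J.

Q ≈ -3900 J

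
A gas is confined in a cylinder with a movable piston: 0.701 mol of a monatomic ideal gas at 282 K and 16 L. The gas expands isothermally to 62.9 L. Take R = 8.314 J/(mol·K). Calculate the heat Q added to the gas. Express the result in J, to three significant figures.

Q ≈ 2250 J

Isothermal ⇒ ΔU = 0, so Q = W = nRT ln(V₂/V₁).
Q = (0.701)(8.314)(282) ln(62.9/16) = 1644 × 1.369 = 2250 J.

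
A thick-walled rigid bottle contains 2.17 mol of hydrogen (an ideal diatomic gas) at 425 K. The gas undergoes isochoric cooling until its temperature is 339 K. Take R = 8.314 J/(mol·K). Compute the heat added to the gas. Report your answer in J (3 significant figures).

Constant volume ⇒ W = 0, so Q = ΔU = nCᵥΔT with Cᵥ = 5R/2 = 20.79 J/(mol·K).
ΔU = (2.17)(20.79)(339 − 425) = -3879 J.

Q ≈ -3880 J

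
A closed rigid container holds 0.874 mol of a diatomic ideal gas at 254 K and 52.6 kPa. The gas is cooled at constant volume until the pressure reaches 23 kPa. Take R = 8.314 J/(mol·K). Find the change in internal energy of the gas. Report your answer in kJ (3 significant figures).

Constant volume ⇒ W = 0, so Q = ΔU = nCᵥΔT with Cᵥ = 5R/2 = 20.79 J/(mol·K).
At constant V, T₂/T₁ = P₂/P₁ ⇒ ΔT = T₁(P₂/P₁ − 1) = 254·(23/52.6 − 1) = -142.9 K.
ΔU = (0.874)(20.79)(-142.9) = -2597 J.

ΔU ≈ -2.60 kJ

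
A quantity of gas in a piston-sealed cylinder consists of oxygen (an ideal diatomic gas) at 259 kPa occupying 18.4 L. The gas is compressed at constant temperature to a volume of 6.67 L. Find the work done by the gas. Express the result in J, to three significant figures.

W ≈ -4840 J

Isothermal: W = nRT ln(V₂/V₁) = P₁V₁ ln(V₂/V₁).
P₁V₁ = (259 kPa)(18.4 L) = 4766 J.
W = 4766 × ln(6.67/18.4) = 4766 × -1.015
W_by_gas = -4836 J.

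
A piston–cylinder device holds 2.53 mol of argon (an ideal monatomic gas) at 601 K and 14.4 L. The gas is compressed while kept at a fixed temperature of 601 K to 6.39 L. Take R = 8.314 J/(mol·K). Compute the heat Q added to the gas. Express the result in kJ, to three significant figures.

Q ≈ -10.3 kJ

Isothermal ⇒ ΔU = 0, so Q = W = nRT ln(V₂/V₁).
Q = (2.53)(8.314)(601) ln(6.39/14.4) = 12642 × -0.8125 = -10271 J.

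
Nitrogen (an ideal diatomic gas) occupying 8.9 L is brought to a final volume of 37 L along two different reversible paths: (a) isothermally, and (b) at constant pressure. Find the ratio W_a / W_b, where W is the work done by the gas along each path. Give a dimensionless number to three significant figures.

W_a / W_b ≈ 0.451

Path (a) isothermal: W = P₁V₁ ln(V₂/V₁) → W_a/(P₁V₁) = 1.425.
Path (b) isobaric: W = P₁(V₂ − V₁) → W_b/(P₁V₁) = 3.157.
W_a / W_b = 1.425 / 3.157 = 0.4513.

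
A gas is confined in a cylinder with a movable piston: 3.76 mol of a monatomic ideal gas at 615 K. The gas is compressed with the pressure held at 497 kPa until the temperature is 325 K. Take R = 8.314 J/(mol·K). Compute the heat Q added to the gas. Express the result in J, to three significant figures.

Q ≈ -22700 J

Isobaric: W = nRΔT = (3.76)(8.314)(-290) = -9066 J.
ΔU = nCᵥΔT with Cᵥ = 3R/2: ΔU = (3.76)(12.47)(-290) = -13598 J.
Q = ΔU + W = -13598 − 9066 = -22664 J.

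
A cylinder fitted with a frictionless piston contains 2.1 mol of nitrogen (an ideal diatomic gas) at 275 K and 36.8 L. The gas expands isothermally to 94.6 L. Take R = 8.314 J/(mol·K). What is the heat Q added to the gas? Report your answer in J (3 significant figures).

Isothermal ⇒ ΔU = 0, so Q = W = nRT ln(V₂/V₁).
Q = (2.1)(8.314)(275) ln(94.6/36.8) = 4801 × 0.9442 = 4533 J.

Q ≈ 4530 J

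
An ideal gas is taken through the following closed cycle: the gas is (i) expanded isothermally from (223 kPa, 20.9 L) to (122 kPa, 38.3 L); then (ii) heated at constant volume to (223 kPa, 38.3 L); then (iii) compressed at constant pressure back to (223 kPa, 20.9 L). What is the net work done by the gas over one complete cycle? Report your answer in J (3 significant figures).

W_net ≈ -1060 J

Leg (i): W = PᵢVᵢ ln(V_f/Vᵢ) = (4661) ln(38.3/20.9) = 2823 J.
Leg (ii): W = 0.
Leg (iii): W = PΔV = (223)(20.9 − 38.3) = -3880 J.
W_net = 2823 − 3880 = -1057 J.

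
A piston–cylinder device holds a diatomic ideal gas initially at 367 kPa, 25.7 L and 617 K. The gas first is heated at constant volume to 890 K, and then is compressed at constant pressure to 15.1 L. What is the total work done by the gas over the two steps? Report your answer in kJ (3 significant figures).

Step 1 (isochoric): W = 0 (constant volume).
After step 1: P = 529.4 kPa (V unchanged).
Step 2 (isobaric): W = PΔV = (529.4 kPa)(15.1 − 25.7 L) = -5611 J.
W_total = 0 − 5611 = -5611 J.

W_total ≈ -5.61 kJ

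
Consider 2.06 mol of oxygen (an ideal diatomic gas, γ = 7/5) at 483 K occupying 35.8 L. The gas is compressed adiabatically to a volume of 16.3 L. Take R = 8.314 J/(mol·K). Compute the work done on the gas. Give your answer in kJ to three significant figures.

Adiabatic: TV^(γ−1) = const with γ = 7/5.
T₂ = T₁ (V₁/V₂)^(γ−1) = 483 × (35.8/16.3)^0.4 = 483 × 1.37 = 661.6 K.
W_by = nCᵥ(T₁ − T₂) = (2.06)(20.79)(483 − 661.6) = -7649 J.
Work on gas = −W_by = 7649 J.

W ≈ 7.65 kJ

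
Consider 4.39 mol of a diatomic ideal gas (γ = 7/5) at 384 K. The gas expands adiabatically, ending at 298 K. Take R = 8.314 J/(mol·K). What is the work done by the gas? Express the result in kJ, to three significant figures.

Adiabatic ⇒ Q = 0, so W_by = −ΔU = nCᵥ(T₁ − T₂).
Cᵥ = 5R/2 = 20.79 J/(mol·K).
W = (4.39)(20.79)(384 − 298) = 7847 J.

W ≈ 7.85 kJ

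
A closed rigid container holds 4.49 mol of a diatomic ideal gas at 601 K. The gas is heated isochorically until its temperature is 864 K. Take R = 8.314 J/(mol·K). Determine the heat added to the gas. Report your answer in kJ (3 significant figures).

Q ≈ 24.5 kJ

Constant volume ⇒ W = 0, so Q = ΔU = nCᵥΔT with Cᵥ = 5R/2 = 20.79 J/(mol·K).
ΔU = (4.49)(20.79)(864 − 601) = 24544 J.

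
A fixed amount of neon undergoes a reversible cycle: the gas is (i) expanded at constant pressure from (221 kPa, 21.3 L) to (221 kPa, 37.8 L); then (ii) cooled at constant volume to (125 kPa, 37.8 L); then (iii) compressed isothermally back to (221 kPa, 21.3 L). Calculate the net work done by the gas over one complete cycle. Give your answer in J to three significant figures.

Leg (i): W = PΔV = (221)(37.8 − 21.3) = 3646 J.
Leg (ii): W = 0.
Leg (iii): W = PᵢVᵢ ln(V_f/Vᵢ) = (4725) ln(21.3/37.8) = -2710 J.
W_net = 3646 − 2710 = 936.2 J.

W_net ≈ 936 J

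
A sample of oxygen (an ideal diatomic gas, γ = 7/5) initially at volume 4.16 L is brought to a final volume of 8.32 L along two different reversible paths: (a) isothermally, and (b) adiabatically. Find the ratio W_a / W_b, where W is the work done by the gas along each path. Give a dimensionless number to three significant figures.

Path (a) isothermal: W = P₁V₁ ln(V₂/V₁) → W_a/(P₁V₁) = 0.6931.
Path (b) adiabatic: W = P₁V₁(1 − (V₁/V₂)^(γ−1))/(γ−1) → W_b/(P₁V₁) = 0.6054.
W_a / W_b = 0.6931 / 0.6054 = 1.145.

W_a / W_b ≈ 1.15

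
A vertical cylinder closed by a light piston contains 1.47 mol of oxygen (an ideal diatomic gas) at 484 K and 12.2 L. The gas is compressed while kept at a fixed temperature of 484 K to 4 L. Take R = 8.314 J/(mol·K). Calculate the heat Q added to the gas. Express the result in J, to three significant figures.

Q ≈ -6600 J

Isothermal ⇒ ΔU = 0, so Q = W = nRT ln(V₂/V₁).
Q = (1.47)(8.314)(484) ln(4/12.2) = 5915 × -1.115 = -6596 J.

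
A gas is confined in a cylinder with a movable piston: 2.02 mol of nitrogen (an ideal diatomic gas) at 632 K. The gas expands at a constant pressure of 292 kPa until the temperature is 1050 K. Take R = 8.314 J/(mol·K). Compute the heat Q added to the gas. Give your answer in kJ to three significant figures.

Q ≈ 24.6 kJ

Isobaric: W = nRΔT = (2.02)(8.314)(418) = 7020 J.
ΔU = nCᵥΔT with Cᵥ = 5R/2: ΔU = (2.02)(20.79)(418) = 17550 J.
Q = ΔU + W = 17550 + 7020 = 24570 J.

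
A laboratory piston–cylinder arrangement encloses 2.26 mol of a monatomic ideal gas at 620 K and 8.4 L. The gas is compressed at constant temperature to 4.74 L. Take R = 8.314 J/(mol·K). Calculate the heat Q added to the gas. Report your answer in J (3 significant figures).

Isothermal ⇒ ΔU = 0, so Q = W = nRT ln(V₂/V₁).
Q = (2.26)(8.314)(620) ln(4.74/8.4) = 11650 × -0.5722 = -6666 J.

Q ≈ -6670 J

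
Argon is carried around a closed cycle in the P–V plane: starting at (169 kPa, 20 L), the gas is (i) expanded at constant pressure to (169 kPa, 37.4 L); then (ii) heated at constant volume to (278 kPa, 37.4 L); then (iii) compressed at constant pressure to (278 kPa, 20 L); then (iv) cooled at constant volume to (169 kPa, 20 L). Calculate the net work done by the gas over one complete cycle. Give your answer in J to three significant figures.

W_net ≈ -1900 J

Constant-volume legs do no work.
W(i) = (169)(37.4 − 20) = 2941 J; W(iii) = (278)(20 − 37.4) = -4837 J.
W_net = 2941 − 4837 = -1897 J (the counter-clockwise enclosed area).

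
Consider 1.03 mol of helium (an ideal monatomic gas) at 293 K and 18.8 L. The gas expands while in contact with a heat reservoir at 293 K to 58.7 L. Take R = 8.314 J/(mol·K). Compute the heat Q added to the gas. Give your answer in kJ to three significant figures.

Q ≈ 2.86 kJ

Isothermal ⇒ ΔU = 0, so Q = W = nRT ln(V₂/V₁).
Q = (1.03)(8.314)(293) ln(58.7/18.8) = 2509 × 1.139 = 2857 J.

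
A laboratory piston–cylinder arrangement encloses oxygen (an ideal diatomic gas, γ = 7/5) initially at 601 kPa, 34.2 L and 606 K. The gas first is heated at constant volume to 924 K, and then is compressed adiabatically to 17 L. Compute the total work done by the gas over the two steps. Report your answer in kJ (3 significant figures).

Step 1 (isochoric): W = 0 (constant volume).
After step 1: P = 916.4 kPa (V unchanged).
Step 2 (adiabatic): W = (P₁V₁ − P₂V₂)/(γ−1) = (31340 − 41451)/0.4 = -25276 J.
W_total = 0 − 25276 = -25276 J.

W_total ≈ -25.3 kJ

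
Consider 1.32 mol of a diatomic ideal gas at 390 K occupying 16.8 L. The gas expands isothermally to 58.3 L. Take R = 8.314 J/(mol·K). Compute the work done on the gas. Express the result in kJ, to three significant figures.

W ≈ -5.33 kJ

Isothermal: W = nRT ln(V₂/V₁).
W = (1.32)(8.314)(390) × ln(58.3/16.8)
  = 4280 × 1.244
W_by_gas = 5325 J; work on gas = −W_by = -5325 J.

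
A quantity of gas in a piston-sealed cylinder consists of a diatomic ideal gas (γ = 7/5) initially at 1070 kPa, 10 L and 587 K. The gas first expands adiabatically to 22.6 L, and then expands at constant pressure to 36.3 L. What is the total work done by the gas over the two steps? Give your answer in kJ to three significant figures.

W_total ≈ 12.1 kJ

Step 1 (adiabatic): W = (P₁V₁ − P₂V₂)/(γ−1) = (10700 − 7722)/0.4 = 7445 J.
After step 1: P = 341.7 kPa, V = 22.6 L, T = 423.6 K.
Step 2 (isobaric): W = PΔV = (341.7 kPa)(36.3 − 22.6 L) = 4681 J.
W_total = 7445 + 4681 = 12126 J.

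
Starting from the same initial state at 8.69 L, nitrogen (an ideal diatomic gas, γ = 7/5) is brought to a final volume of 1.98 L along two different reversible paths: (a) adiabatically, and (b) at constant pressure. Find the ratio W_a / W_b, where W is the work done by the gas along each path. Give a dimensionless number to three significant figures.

Path (a) adiabatic: W = P₁V₁(1 − (V₁/V₂)^(γ−1))/(γ−1) → W_a/(P₁V₁) = -2.017.
Path (b) isobaric: W = P₁(V₂ − V₁) → W_b/(P₁V₁) = -0.7722.
W_a / W_b = -2.017 / -0.7722 = 2.613.

W_a / W_b ≈ 2.61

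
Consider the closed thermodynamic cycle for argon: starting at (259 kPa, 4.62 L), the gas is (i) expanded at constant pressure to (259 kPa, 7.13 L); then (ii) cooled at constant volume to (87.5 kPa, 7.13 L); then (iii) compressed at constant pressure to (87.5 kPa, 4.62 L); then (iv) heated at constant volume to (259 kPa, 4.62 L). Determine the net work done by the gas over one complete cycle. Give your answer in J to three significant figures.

Constant-volume legs do no work.
W(i) = (259)(7.13 − 4.62) = 650.1 J; W(iii) = (87.5)(4.62 − 7.13) = -219.6 J.
W_net = 650.1 − 219.6 = 430.5 J (the clockwise enclosed area).

W_net ≈ 430 J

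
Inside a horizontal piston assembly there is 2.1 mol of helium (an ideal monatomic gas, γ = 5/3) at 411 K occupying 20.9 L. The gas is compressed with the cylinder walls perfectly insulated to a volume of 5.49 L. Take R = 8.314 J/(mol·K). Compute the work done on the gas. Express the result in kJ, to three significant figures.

Adiabatic: TV^(γ−1) = const with γ = 5/3.
T₂ = T₁ (V₁/V₂)^(γ−1) = 411 × (20.9/5.49)^0.667 = 411 × 2.438 = 1002 K.
W_by = nCᵥ(T₁ − T₂) = (2.1)(12.47)(411 − 1002) = -15479 J.
Work on gas = −W_by = 15479 J.

W ≈ 15.5 kJ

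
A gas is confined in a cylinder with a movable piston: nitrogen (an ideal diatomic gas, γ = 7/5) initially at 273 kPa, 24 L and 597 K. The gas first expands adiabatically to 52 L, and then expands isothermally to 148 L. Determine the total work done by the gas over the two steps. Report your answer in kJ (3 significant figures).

W_total ≈ 9.39 kJ

Step 1 (adiabatic): W = (P₁V₁ − P₂V₂)/(γ−1) = (6552 − 4809)/0.4 = 4357 J.
After step 1: P = 92.48 kPa, V = 52 L, T = 438.2 K.
Step 2 (isothermal): W = P₁V₁ ln(V₂/V₁) = (4809) ln(148/52) = 5030 J.
W_total = 4357 + 5030 = 9388 J.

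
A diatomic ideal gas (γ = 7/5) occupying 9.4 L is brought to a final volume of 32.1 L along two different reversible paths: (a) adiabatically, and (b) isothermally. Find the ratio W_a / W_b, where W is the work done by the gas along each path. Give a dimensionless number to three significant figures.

W_a / W_b ≈ 0.790

Path (a) adiabatic: W = P₁V₁(1 − (V₁/V₂)^(γ−1))/(γ−1) → W_a/(P₁V₁) = 0.9704.
Path (b) isothermal: W = P₁V₁ ln(V₂/V₁) → W_b/(P₁V₁) = 1.228.
W_a / W_b = 0.9704 / 1.228 = 0.7901.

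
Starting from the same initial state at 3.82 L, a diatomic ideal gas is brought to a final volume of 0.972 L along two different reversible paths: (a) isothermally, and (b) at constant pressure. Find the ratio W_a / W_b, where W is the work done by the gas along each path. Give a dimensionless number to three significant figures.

Path (a) isothermal: W = P₁V₁ ln(V₂/V₁) → W_a/(P₁V₁) = -1.369.
Path (b) isobaric: W = P₁(V₂ − V₁) → W_b/(P₁V₁) = -0.7455.
W_a / W_b = -1.369 / -0.7455 = 1.836.

W_a / W_b ≈ 1.84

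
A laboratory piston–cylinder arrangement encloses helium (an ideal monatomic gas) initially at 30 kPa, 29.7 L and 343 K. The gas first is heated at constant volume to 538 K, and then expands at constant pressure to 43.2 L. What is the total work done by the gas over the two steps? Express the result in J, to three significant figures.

Step 1 (isochoric): W = 0 (constant volume).
After step 1: P = 47.06 kPa (V unchanged).
Step 2 (isobaric): W = PΔV = (47.06 kPa)(43.2 − 29.7 L) = 635.2 J.
W_total = 0 + 635.2 = 635.2 J.

W_total ≈ 635 J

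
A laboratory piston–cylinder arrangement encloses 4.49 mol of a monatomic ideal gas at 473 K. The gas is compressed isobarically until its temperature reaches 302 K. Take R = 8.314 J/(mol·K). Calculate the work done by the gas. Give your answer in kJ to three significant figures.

W ≈ -6.38 kJ

Isobaric: W = P ΔV = nR ΔT.
W = (4.49)(8.314)(302 − 473) = -6383 J.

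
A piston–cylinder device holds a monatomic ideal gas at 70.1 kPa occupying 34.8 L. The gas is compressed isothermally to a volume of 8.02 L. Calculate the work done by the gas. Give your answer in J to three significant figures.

W ≈ -3580 J

Isothermal: W = nRT ln(V₂/V₁) = P₁V₁ ln(V₂/V₁).
P₁V₁ = (70.1 kPa)(34.8 L) = 2439 J.
W = 2439 × ln(8.02/34.8) = 2439 × -1.468
W_by_gas = -3580 J.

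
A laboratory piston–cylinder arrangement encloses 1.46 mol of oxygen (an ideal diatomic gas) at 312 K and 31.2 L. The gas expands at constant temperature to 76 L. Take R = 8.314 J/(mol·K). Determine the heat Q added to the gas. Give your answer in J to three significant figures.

Isothermal ⇒ ΔU = 0, so Q = W = nRT ln(V₂/V₁).
Q = (1.46)(8.314)(312) ln(76/31.2) = 3787 × 0.8903 = 3372 J.

Q ≈ 3370 J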